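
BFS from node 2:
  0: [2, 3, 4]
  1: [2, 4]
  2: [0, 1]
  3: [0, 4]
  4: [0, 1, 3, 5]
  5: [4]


Visit 2, enqueue [0, 1]
Visit 0, enqueue [3, 4]
Visit 1, enqueue []
Visit 3, enqueue []
Visit 4, enqueue [5]
Visit 5, enqueue []

BFS order: [2, 0, 1, 3, 4, 5]


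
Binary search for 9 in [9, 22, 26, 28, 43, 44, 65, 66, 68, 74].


Step 1: lo=0, hi=9, mid=4, val=43
Step 2: lo=0, hi=3, mid=1, val=22
Step 3: lo=0, hi=0, mid=0, val=9

Found at index 0


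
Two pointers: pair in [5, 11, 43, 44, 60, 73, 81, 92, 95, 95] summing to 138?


lo=0(5)+hi=9(95)=100
lo=1(11)+hi=9(95)=106
lo=2(43)+hi=9(95)=138

Yes: 43+95=138


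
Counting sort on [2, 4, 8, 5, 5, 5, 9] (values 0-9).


Input: [2, 4, 8, 5, 5, 5, 9]
Counts: [0, 0, 1, 0, 1, 3, 0, 0, 1, 1]

Sorted: [2, 4, 5, 5, 5, 8, 9]


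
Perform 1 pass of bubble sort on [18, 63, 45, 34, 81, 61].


Initial: [18, 63, 45, 34, 81, 61]
Pass 1: [18, 45, 34, 63, 61, 81] (3 swaps)

After 1 pass: [18, 45, 34, 63, 61, 81]


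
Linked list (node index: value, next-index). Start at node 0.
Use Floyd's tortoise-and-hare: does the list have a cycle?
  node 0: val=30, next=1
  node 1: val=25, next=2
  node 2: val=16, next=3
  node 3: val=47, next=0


Floyd's tortoise (slow, +1) and hare (fast, +2):
  init: slow=0, fast=0
  step 1: slow=1, fast=2
  step 2: slow=2, fast=0
  step 3: slow=3, fast=2
  step 4: slow=0, fast=0
  slow == fast at node 0: cycle detected

Cycle: yes


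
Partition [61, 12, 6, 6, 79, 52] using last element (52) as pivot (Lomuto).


Pivot: 52
  12 <= 52: swap -> [12, 61, 6, 6, 79, 52]
  6 <= 52: swap -> [12, 6, 61, 6, 79, 52]
  6 <= 52: swap -> [12, 6, 6, 61, 79, 52]
Place pivot at 3: [12, 6, 6, 52, 79, 61]

Partitioned: [12, 6, 6, 52, 79, 61]


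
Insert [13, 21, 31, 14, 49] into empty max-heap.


Insert 13: [13]
Insert 21: [21, 13]
Insert 31: [31, 13, 21]
Insert 14: [31, 14, 21, 13]
Insert 49: [49, 31, 21, 13, 14]

Final heap: [49, 31, 21, 13, 14]


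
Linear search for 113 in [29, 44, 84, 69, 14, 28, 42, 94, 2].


i=0: 29!=113
i=1: 44!=113
i=2: 84!=113
i=3: 69!=113
i=4: 14!=113
i=5: 28!=113
i=6: 42!=113
i=7: 94!=113
i=8: 2!=113

Not found, 9 comps


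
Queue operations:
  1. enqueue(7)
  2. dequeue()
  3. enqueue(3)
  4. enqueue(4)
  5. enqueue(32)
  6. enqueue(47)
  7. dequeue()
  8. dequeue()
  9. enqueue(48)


enqueue(7) -> [7]
dequeue()->7, []
enqueue(3) -> [3]
enqueue(4) -> [3, 4]
enqueue(32) -> [3, 4, 32]
enqueue(47) -> [3, 4, 32, 47]
dequeue()->3, [4, 32, 47]
dequeue()->4, [32, 47]
enqueue(48) -> [32, 47, 48]

Final queue: [32, 47, 48]


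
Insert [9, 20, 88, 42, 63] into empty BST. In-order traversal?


Insert 9: root
Insert 20: R from 9
Insert 88: R from 9 -> R from 20
Insert 42: R from 9 -> R from 20 -> L from 88
Insert 63: R from 9 -> R from 20 -> L from 88 -> R from 42

In-order: [9, 20, 42, 63, 88]


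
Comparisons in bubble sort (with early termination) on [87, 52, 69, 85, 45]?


Algorithm: bubble sort (with early termination)
Input: [87, 52, 69, 85, 45]
Sorted: [45, 52, 69, 85, 87]

10


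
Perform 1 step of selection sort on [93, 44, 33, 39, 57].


Initial: [93, 44, 33, 39, 57]
Step 1: min=33 at 2
  Swap: [33, 44, 93, 39, 57]

After 1 step: [33, 44, 93, 39, 57]


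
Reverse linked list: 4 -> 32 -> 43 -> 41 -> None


Step 1: curr=4, set curr.next=prev(None) | reversed so far: 4
Step 2: curr=32, set curr.next=prev(4) | reversed so far: 32 -> 4
Step 3: curr=43, set curr.next=prev(32) | reversed so far: 43 -> 32 -> 4
Step 4: curr=41, set curr.next=prev(43) | reversed so far: 41 -> 43 -> 32 -> 4

41 -> 43 -> 32 -> 4 -> None


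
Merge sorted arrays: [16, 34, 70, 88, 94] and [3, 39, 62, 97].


Take 3 from B
Take 16 from A
Take 34 from A
Take 39 from B
Take 62 from B
Take 70 from A
Take 88 from A
Take 94 from A

Merged: [3, 16, 34, 39, 62, 70, 88, 94, 97]


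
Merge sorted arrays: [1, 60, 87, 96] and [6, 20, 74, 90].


Take 1 from A
Take 6 from B
Take 20 from B
Take 60 from A
Take 74 from B
Take 87 from A
Take 90 from B

Merged: [1, 6, 20, 60, 74, 87, 90, 96]


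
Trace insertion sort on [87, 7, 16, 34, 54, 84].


Initial: [87, 7, 16, 34, 54, 84]
Insert 7: [7, 87, 16, 34, 54, 84]
Insert 16: [7, 16, 87, 34, 54, 84]
Insert 34: [7, 16, 34, 87, 54, 84]
Insert 54: [7, 16, 34, 54, 87, 84]
Insert 84: [7, 16, 34, 54, 84, 87]

Sorted: [7, 16, 34, 54, 84, 87]


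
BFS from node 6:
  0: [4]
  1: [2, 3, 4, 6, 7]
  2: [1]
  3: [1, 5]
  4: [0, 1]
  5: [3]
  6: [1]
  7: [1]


Visit 6, enqueue [1]
Visit 1, enqueue [2, 3, 4, 7]
Visit 2, enqueue []
Visit 3, enqueue [5]
Visit 4, enqueue [0]
Visit 7, enqueue []
Visit 5, enqueue []
Visit 0, enqueue []

BFS order: [6, 1, 2, 3, 4, 7, 5, 0]


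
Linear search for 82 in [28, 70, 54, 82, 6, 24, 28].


i=0: 28!=82
i=1: 70!=82
i=2: 54!=82
i=3: 82==82 found!

Found at 3, 4 comps


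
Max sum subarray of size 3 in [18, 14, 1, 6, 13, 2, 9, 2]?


[0:3]: 33
[1:4]: 21
[2:5]: 20
[3:6]: 21
[4:7]: 24
[5:8]: 13

Max: 33 at [0:3]


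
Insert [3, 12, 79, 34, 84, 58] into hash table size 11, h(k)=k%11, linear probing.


Insert 3: h=3 -> slot 3
Insert 12: h=1 -> slot 1
Insert 79: h=2 -> slot 2
Insert 34: h=1, 3 probes -> slot 4
Insert 84: h=7 -> slot 7
Insert 58: h=3, 2 probes -> slot 5

Table: [None, 12, 79, 3, 34, 58, None, 84, None, None, None]


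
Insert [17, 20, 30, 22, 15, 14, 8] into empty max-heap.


Insert 17: [17]
Insert 20: [20, 17]
Insert 30: [30, 17, 20]
Insert 22: [30, 22, 20, 17]
Insert 15: [30, 22, 20, 17, 15]
Insert 14: [30, 22, 20, 17, 15, 14]
Insert 8: [30, 22, 20, 17, 15, 14, 8]

Final heap: [30, 22, 20, 17, 15, 14, 8]


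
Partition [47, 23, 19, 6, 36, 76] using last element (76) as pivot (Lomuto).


Pivot: 76
  47 <= 76: advance i (no swap)
  23 <= 76: advance i (no swap)
  19 <= 76: advance i (no swap)
  6 <= 76: advance i (no swap)
  36 <= 76: advance i (no swap)
Place pivot at 5: [47, 23, 19, 6, 36, 76]

Partitioned: [47, 23, 19, 6, 36, 76]


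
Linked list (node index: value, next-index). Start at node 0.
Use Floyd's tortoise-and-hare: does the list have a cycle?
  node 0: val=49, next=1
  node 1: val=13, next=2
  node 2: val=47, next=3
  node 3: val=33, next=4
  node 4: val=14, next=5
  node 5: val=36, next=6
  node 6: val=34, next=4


Floyd's tortoise (slow, +1) and hare (fast, +2):
  init: slow=0, fast=0
  step 1: slow=1, fast=2
  step 2: slow=2, fast=4
  step 3: slow=3, fast=6
  step 4: slow=4, fast=5
  step 5: slow=5, fast=4
  step 6: slow=6, fast=6
  slow == fast at node 6: cycle detected

Cycle: yes


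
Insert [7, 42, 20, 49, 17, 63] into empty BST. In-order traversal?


Insert 7: root
Insert 42: R from 7
Insert 20: R from 7 -> L from 42
Insert 49: R from 7 -> R from 42
Insert 17: R from 7 -> L from 42 -> L from 20
Insert 63: R from 7 -> R from 42 -> R from 49

In-order: [7, 17, 20, 42, 49, 63]


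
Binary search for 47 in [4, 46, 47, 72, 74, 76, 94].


Step 1: lo=0, hi=6, mid=3, val=72
Step 2: lo=0, hi=2, mid=1, val=46
Step 3: lo=2, hi=2, mid=2, val=47

Found at index 2


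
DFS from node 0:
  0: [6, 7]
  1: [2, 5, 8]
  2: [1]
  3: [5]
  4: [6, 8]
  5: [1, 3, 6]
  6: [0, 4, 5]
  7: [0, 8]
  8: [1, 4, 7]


Visit 0, push [7, 6]
Visit 6, push [5, 4]
Visit 4, push [8]
Visit 8, push [7, 1]
Visit 1, push [5, 2]
Visit 2, push []
Visit 5, push [3]
Visit 3, push []
Visit 7, push []

DFS order: [0, 6, 4, 8, 1, 2, 5, 3, 7]


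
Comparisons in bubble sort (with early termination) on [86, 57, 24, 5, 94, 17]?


Algorithm: bubble sort (with early termination)
Input: [86, 57, 24, 5, 94, 17]
Sorted: [5, 17, 24, 57, 86, 94]

15


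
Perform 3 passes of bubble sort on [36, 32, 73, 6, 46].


Initial: [36, 32, 73, 6, 46]
Pass 1: [32, 36, 6, 46, 73] (3 swaps)
Pass 2: [32, 6, 36, 46, 73] (1 swaps)
Pass 3: [6, 32, 36, 46, 73] (1 swaps)

After 3 passes: [6, 32, 36, 46, 73]


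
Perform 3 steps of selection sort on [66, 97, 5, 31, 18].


Initial: [66, 97, 5, 31, 18]
Step 1: min=5 at 2
  Swap: [5, 97, 66, 31, 18]
Step 2: min=18 at 4
  Swap: [5, 18, 66, 31, 97]
Step 3: min=31 at 3
  Swap: [5, 18, 31, 66, 97]

After 3 steps: [5, 18, 31, 66, 97]


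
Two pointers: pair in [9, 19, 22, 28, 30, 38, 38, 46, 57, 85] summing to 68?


lo=0(9)+hi=9(85)=94
lo=0(9)+hi=8(57)=66
lo=1(19)+hi=8(57)=76
lo=1(19)+hi=7(46)=65
lo=2(22)+hi=7(46)=68

Yes: 22+46=68


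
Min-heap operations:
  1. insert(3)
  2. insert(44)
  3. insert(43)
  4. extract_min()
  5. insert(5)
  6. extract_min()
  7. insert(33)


insert(3) -> [3]
insert(44) -> [3, 44]
insert(43) -> [3, 44, 43]
extract_min()->3, [43, 44]
insert(5) -> [5, 44, 43]
extract_min()->5, [43, 44]
insert(33) -> [33, 44, 43]

Final heap: [33, 44, 43]


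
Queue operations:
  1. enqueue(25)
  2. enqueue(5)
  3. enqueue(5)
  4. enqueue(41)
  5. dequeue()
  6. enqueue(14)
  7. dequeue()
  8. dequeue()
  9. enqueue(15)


enqueue(25) -> [25]
enqueue(5) -> [25, 5]
enqueue(5) -> [25, 5, 5]
enqueue(41) -> [25, 5, 5, 41]
dequeue()->25, [5, 5, 41]
enqueue(14) -> [5, 5, 41, 14]
dequeue()->5, [5, 41, 14]
dequeue()->5, [41, 14]
enqueue(15) -> [41, 14, 15]

Final queue: [41, 14, 15]


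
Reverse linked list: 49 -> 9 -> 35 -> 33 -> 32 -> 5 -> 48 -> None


Step 1: curr=49, set curr.next=prev(None) | reversed so far: 49
Step 2: curr=9, set curr.next=prev(49) | reversed so far: 9 -> 49
Step 3: curr=35, set curr.next=prev(9) | reversed so far: 35 -> 9 -> 49
Step 4: curr=33, set curr.next=prev(35) | reversed so far: 33 -> 35 -> 9 -> 49
Step 5: curr=32, set curr.next=prev(33) | reversed so far: 32 -> 33 -> 35 -> 9 -> 49
Step 6: curr=5, set curr.next=prev(32) | reversed so far: 5 -> 32 -> 33 -> 35 -> 9 -> 49
Step 7: curr=48, set curr.next=prev(5) | reversed so far: 48 -> 5 -> 32 -> 33 -> 35 -> 9 -> 49

48 -> 5 -> 32 -> 33 -> 35 -> 9 -> 49 -> None


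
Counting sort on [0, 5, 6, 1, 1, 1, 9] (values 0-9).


Input: [0, 5, 6, 1, 1, 1, 9]
Counts: [1, 3, 0, 0, 0, 1, 1, 0, 0, 1]

Sorted: [0, 1, 1, 1, 5, 6, 9]


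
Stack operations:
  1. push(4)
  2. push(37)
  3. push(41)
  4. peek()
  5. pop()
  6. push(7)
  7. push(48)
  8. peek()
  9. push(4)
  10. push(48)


push(4) -> [4]
push(37) -> [4, 37]
push(41) -> [4, 37, 41]
peek()->41
pop()->41, [4, 37]
push(7) -> [4, 37, 7]
push(48) -> [4, 37, 7, 48]
peek()->48
push(4) -> [4, 37, 7, 48, 4]
push(48) -> [4, 37, 7, 48, 4, 48]

Final stack: [4, 37, 7, 48, 4, 48]


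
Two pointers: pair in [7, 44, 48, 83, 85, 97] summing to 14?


lo=0(7)+hi=5(97)=104
lo=0(7)+hi=4(85)=92
lo=0(7)+hi=3(83)=90
lo=0(7)+hi=2(48)=55
lo=0(7)+hi=1(44)=51

No pair found


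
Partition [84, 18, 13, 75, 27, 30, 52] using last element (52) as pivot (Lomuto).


Pivot: 52
  18 <= 52: swap -> [18, 84, 13, 75, 27, 30, 52]
  13 <= 52: swap -> [18, 13, 84, 75, 27, 30, 52]
  27 <= 52: swap -> [18, 13, 27, 75, 84, 30, 52]
  30 <= 52: swap -> [18, 13, 27, 30, 84, 75, 52]
Place pivot at 4: [18, 13, 27, 30, 52, 75, 84]

Partitioned: [18, 13, 27, 30, 52, 75, 84]


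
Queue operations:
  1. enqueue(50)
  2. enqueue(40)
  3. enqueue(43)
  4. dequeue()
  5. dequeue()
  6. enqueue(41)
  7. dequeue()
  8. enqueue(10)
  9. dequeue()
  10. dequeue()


enqueue(50) -> [50]
enqueue(40) -> [50, 40]
enqueue(43) -> [50, 40, 43]
dequeue()->50, [40, 43]
dequeue()->40, [43]
enqueue(41) -> [43, 41]
dequeue()->43, [41]
enqueue(10) -> [41, 10]
dequeue()->41, [10]
dequeue()->10, []

Final queue: []


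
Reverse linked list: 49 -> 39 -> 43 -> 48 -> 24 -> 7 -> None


Step 1: curr=49, set curr.next=prev(None) | reversed so far: 49
Step 2: curr=39, set curr.next=prev(49) | reversed so far: 39 -> 49
Step 3: curr=43, set curr.next=prev(39) | reversed so far: 43 -> 39 -> 49
Step 4: curr=48, set curr.next=prev(43) | reversed so far: 48 -> 43 -> 39 -> 49
Step 5: curr=24, set curr.next=prev(48) | reversed so far: 24 -> 48 -> 43 -> 39 -> 49
Step 6: curr=7, set curr.next=prev(24) | reversed so far: 7 -> 24 -> 48 -> 43 -> 39 -> 49

7 -> 24 -> 48 -> 43 -> 39 -> 49 -> None


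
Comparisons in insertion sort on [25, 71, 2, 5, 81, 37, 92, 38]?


Algorithm: insertion sort
Input: [25, 71, 2, 5, 81, 37, 92, 38]
Sorted: [2, 5, 25, 37, 38, 71, 81, 92]

15


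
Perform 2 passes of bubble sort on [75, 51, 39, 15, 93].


Initial: [75, 51, 39, 15, 93]
Pass 1: [51, 39, 15, 75, 93] (3 swaps)
Pass 2: [39, 15, 51, 75, 93] (2 swaps)

After 2 passes: [39, 15, 51, 75, 93]


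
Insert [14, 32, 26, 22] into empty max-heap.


Insert 14: [14]
Insert 32: [32, 14]
Insert 26: [32, 14, 26]
Insert 22: [32, 22, 26, 14]

Final heap: [32, 22, 26, 14]


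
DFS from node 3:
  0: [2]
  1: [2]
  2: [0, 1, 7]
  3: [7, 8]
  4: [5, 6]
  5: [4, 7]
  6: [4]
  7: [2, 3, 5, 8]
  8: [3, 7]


Visit 3, push [8, 7]
Visit 7, push [8, 5, 2]
Visit 2, push [1, 0]
Visit 0, push []
Visit 1, push []
Visit 5, push [4]
Visit 4, push [6]
Visit 6, push []
Visit 8, push []

DFS order: [3, 7, 2, 0, 1, 5, 4, 6, 8]


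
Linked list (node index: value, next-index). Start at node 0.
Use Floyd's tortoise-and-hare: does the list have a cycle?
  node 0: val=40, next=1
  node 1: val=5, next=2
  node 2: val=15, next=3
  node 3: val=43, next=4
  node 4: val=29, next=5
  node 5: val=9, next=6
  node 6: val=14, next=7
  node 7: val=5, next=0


Floyd's tortoise (slow, +1) and hare (fast, +2):
  init: slow=0, fast=0
  step 1: slow=1, fast=2
  step 2: slow=2, fast=4
  step 3: slow=3, fast=6
  step 4: slow=4, fast=0
  step 5: slow=5, fast=2
  step 6: slow=6, fast=4
  step 7: slow=7, fast=6
  step 8: slow=0, fast=0
  slow == fast at node 0: cycle detected

Cycle: yes


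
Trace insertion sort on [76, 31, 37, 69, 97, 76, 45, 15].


Initial: [76, 31, 37, 69, 97, 76, 45, 15]
Insert 31: [31, 76, 37, 69, 97, 76, 45, 15]
Insert 37: [31, 37, 76, 69, 97, 76, 45, 15]
Insert 69: [31, 37, 69, 76, 97, 76, 45, 15]
Insert 97: [31, 37, 69, 76, 97, 76, 45, 15]
Insert 76: [31, 37, 69, 76, 76, 97, 45, 15]
Insert 45: [31, 37, 45, 69, 76, 76, 97, 15]
Insert 15: [15, 31, 37, 45, 69, 76, 76, 97]

Sorted: [15, 31, 37, 45, 69, 76, 76, 97]


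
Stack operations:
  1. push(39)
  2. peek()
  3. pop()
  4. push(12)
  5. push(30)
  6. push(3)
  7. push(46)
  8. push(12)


push(39) -> [39]
peek()->39
pop()->39, []
push(12) -> [12]
push(30) -> [12, 30]
push(3) -> [12, 30, 3]
push(46) -> [12, 30, 3, 46]
push(12) -> [12, 30, 3, 46, 12]

Final stack: [12, 30, 3, 46, 12]


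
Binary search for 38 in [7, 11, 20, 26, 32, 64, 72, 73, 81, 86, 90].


Step 1: lo=0, hi=10, mid=5, val=64
Step 2: lo=0, hi=4, mid=2, val=20
Step 3: lo=3, hi=4, mid=3, val=26
Step 4: lo=4, hi=4, mid=4, val=32

Not found


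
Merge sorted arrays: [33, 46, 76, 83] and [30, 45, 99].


Take 30 from B
Take 33 from A
Take 45 from B
Take 46 from A
Take 76 from A
Take 83 from A

Merged: [30, 33, 45, 46, 76, 83, 99]


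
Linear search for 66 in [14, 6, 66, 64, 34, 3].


i=0: 14!=66
i=1: 6!=66
i=2: 66==66 found!

Found at 2, 3 comps


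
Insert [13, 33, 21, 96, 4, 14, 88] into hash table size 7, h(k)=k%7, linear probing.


Insert 13: h=6 -> slot 6
Insert 33: h=5 -> slot 5
Insert 21: h=0 -> slot 0
Insert 96: h=5, 3 probes -> slot 1
Insert 4: h=4 -> slot 4
Insert 14: h=0, 2 probes -> slot 2
Insert 88: h=4, 6 probes -> slot 3

Table: [21, 96, 14, 88, 4, 33, 13]


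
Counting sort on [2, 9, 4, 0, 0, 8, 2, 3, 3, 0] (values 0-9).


Input: [2, 9, 4, 0, 0, 8, 2, 3, 3, 0]
Counts: [3, 0, 2, 2, 1, 0, 0, 0, 1, 1]

Sorted: [0, 0, 0, 2, 2, 3, 3, 4, 8, 9]


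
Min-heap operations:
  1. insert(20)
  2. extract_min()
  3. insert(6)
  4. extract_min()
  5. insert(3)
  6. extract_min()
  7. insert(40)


insert(20) -> [20]
extract_min()->20, []
insert(6) -> [6]
extract_min()->6, []
insert(3) -> [3]
extract_min()->3, []
insert(40) -> [40]

Final heap: [40]


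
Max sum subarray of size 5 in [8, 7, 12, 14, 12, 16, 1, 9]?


[0:5]: 53
[1:6]: 61
[2:7]: 55
[3:8]: 52

Max: 61 at [1:6]


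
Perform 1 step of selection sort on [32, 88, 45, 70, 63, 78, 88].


Initial: [32, 88, 45, 70, 63, 78, 88]
Step 1: min=32 at 0
  Swap: [32, 88, 45, 70, 63, 78, 88]

After 1 step: [32, 88, 45, 70, 63, 78, 88]


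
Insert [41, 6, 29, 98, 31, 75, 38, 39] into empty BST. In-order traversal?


Insert 41: root
Insert 6: L from 41
Insert 29: L from 41 -> R from 6
Insert 98: R from 41
Insert 31: L from 41 -> R from 6 -> R from 29
Insert 75: R from 41 -> L from 98
Insert 38: L from 41 -> R from 6 -> R from 29 -> R from 31
Insert 39: L from 41 -> R from 6 -> R from 29 -> R from 31 -> R from 38

In-order: [6, 29, 31, 38, 39, 41, 75, 98]


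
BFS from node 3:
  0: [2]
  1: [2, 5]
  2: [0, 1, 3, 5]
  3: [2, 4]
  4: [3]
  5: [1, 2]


Visit 3, enqueue [2, 4]
Visit 2, enqueue [0, 1, 5]
Visit 4, enqueue []
Visit 0, enqueue []
Visit 1, enqueue []
Visit 5, enqueue []

BFS order: [3, 2, 4, 0, 1, 5]


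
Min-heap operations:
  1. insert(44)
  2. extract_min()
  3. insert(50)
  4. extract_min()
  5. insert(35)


insert(44) -> [44]
extract_min()->44, []
insert(50) -> [50]
extract_min()->50, []
insert(35) -> [35]

Final heap: [35]


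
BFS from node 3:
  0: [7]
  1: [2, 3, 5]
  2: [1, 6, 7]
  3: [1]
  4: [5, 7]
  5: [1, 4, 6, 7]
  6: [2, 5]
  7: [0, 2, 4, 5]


Visit 3, enqueue [1]
Visit 1, enqueue [2, 5]
Visit 2, enqueue [6, 7]
Visit 5, enqueue [4]
Visit 6, enqueue []
Visit 7, enqueue [0]
Visit 4, enqueue []
Visit 0, enqueue []

BFS order: [3, 1, 2, 5, 6, 7, 4, 0]


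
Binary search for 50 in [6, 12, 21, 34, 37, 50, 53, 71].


Step 1: lo=0, hi=7, mid=3, val=34
Step 2: lo=4, hi=7, mid=5, val=50

Found at index 5


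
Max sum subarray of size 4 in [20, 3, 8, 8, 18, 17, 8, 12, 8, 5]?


[0:4]: 39
[1:5]: 37
[2:6]: 51
[3:7]: 51
[4:8]: 55
[5:9]: 45
[6:10]: 33

Max: 55 at [4:8]


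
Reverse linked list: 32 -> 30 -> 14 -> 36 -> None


Step 1: curr=32, set curr.next=prev(None) | reversed so far: 32
Step 2: curr=30, set curr.next=prev(32) | reversed so far: 30 -> 32
Step 3: curr=14, set curr.next=prev(30) | reversed so far: 14 -> 30 -> 32
Step 4: curr=36, set curr.next=prev(14) | reversed so far: 36 -> 14 -> 30 -> 32

36 -> 14 -> 30 -> 32 -> None


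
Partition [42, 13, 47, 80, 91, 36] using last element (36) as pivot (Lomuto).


Pivot: 36
  13 <= 36: swap -> [13, 42, 47, 80, 91, 36]
Place pivot at 1: [13, 36, 47, 80, 91, 42]

Partitioned: [13, 36, 47, 80, 91, 42]


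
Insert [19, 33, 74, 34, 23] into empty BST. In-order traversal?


Insert 19: root
Insert 33: R from 19
Insert 74: R from 19 -> R from 33
Insert 34: R from 19 -> R from 33 -> L from 74
Insert 23: R from 19 -> L from 33

In-order: [19, 23, 33, 34, 74]


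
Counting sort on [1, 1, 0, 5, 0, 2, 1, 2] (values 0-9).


Input: [1, 1, 0, 5, 0, 2, 1, 2]
Counts: [2, 3, 2, 0, 0, 1, 0, 0, 0, 0]

Sorted: [0, 0, 1, 1, 1, 2, 2, 5]


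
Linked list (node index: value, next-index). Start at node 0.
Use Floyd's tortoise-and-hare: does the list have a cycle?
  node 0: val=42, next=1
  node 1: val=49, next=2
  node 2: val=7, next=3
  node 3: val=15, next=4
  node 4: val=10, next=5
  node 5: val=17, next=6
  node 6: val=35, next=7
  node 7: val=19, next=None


Floyd's tortoise (slow, +1) and hare (fast, +2):
  init: slow=0, fast=0
  step 1: slow=1, fast=2
  step 2: slow=2, fast=4
  step 3: slow=3, fast=6
  step 4: fast 6->7->None, no cycle

Cycle: no


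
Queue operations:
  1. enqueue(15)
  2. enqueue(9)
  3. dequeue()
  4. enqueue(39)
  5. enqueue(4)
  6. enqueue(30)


enqueue(15) -> [15]
enqueue(9) -> [15, 9]
dequeue()->15, [9]
enqueue(39) -> [9, 39]
enqueue(4) -> [9, 39, 4]
enqueue(30) -> [9, 39, 4, 30]

Final queue: [9, 39, 4, 30]


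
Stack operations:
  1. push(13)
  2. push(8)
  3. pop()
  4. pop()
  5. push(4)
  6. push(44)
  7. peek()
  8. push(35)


push(13) -> [13]
push(8) -> [13, 8]
pop()->8, [13]
pop()->13, []
push(4) -> [4]
push(44) -> [4, 44]
peek()->44
push(35) -> [4, 44, 35]

Final stack: [4, 44, 35]


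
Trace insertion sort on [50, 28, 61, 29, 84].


Initial: [50, 28, 61, 29, 84]
Insert 28: [28, 50, 61, 29, 84]
Insert 61: [28, 50, 61, 29, 84]
Insert 29: [28, 29, 50, 61, 84]
Insert 84: [28, 29, 50, 61, 84]

Sorted: [28, 29, 50, 61, 84]


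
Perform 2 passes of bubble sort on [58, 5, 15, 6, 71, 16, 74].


Initial: [58, 5, 15, 6, 71, 16, 74]
Pass 1: [5, 15, 6, 58, 16, 71, 74] (4 swaps)
Pass 2: [5, 6, 15, 16, 58, 71, 74] (2 swaps)

After 2 passes: [5, 6, 15, 16, 58, 71, 74]


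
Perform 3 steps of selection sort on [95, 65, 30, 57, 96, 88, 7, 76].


Initial: [95, 65, 30, 57, 96, 88, 7, 76]
Step 1: min=7 at 6
  Swap: [7, 65, 30, 57, 96, 88, 95, 76]
Step 2: min=30 at 2
  Swap: [7, 30, 65, 57, 96, 88, 95, 76]
Step 3: min=57 at 3
  Swap: [7, 30, 57, 65, 96, 88, 95, 76]

After 3 steps: [7, 30, 57, 65, 96, 88, 95, 76]


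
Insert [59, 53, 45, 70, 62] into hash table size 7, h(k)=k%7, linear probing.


Insert 59: h=3 -> slot 3
Insert 53: h=4 -> slot 4
Insert 45: h=3, 2 probes -> slot 5
Insert 70: h=0 -> slot 0
Insert 62: h=6 -> slot 6

Table: [70, None, None, 59, 53, 45, 62]


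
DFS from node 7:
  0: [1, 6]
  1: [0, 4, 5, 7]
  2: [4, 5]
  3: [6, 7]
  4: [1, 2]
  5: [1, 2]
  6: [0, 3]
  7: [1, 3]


Visit 7, push [3, 1]
Visit 1, push [5, 4, 0]
Visit 0, push [6]
Visit 6, push [3]
Visit 3, push []
Visit 4, push [2]
Visit 2, push [5]
Visit 5, push []

DFS order: [7, 1, 0, 6, 3, 4, 2, 5]


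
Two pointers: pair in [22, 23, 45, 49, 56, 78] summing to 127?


lo=0(22)+hi=5(78)=100
lo=1(23)+hi=5(78)=101
lo=2(45)+hi=5(78)=123
lo=3(49)+hi=5(78)=127

Yes: 49+78=127


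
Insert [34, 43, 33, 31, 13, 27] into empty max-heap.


Insert 34: [34]
Insert 43: [43, 34]
Insert 33: [43, 34, 33]
Insert 31: [43, 34, 33, 31]
Insert 13: [43, 34, 33, 31, 13]
Insert 27: [43, 34, 33, 31, 13, 27]

Final heap: [43, 34, 33, 31, 13, 27]


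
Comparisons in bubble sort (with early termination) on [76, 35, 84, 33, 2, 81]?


Algorithm: bubble sort (with early termination)
Input: [76, 35, 84, 33, 2, 81]
Sorted: [2, 33, 35, 76, 81, 84]

15


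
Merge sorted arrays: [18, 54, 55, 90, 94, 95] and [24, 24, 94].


Take 18 from A
Take 24 from B
Take 24 from B
Take 54 from A
Take 55 from A
Take 90 from A
Take 94 from A
Take 94 from B

Merged: [18, 24, 24, 54, 55, 90, 94, 94, 95]


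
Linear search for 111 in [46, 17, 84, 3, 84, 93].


i=0: 46!=111
i=1: 17!=111
i=2: 84!=111
i=3: 3!=111
i=4: 84!=111
i=5: 93!=111

Not found, 6 comps


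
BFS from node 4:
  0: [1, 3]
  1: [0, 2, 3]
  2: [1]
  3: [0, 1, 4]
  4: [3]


Visit 4, enqueue [3]
Visit 3, enqueue [0, 1]
Visit 0, enqueue []
Visit 1, enqueue [2]
Visit 2, enqueue []

BFS order: [4, 3, 0, 1, 2]


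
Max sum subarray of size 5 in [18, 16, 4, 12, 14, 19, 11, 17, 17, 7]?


[0:5]: 64
[1:6]: 65
[2:7]: 60
[3:8]: 73
[4:9]: 78
[5:10]: 71

Max: 78 at [4:9]


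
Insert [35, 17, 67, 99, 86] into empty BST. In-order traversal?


Insert 35: root
Insert 17: L from 35
Insert 67: R from 35
Insert 99: R from 35 -> R from 67
Insert 86: R from 35 -> R from 67 -> L from 99

In-order: [17, 35, 67, 86, 99]


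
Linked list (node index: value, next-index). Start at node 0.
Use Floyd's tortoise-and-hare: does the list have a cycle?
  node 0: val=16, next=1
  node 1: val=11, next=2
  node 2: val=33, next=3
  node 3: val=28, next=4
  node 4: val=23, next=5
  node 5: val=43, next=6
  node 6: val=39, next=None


Floyd's tortoise (slow, +1) and hare (fast, +2):
  init: slow=0, fast=0
  step 1: slow=1, fast=2
  step 2: slow=2, fast=4
  step 3: slow=3, fast=6
  step 4: fast -> None, no cycle

Cycle: no


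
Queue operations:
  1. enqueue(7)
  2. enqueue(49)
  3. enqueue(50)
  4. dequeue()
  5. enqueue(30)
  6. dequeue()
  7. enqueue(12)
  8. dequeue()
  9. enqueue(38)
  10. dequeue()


enqueue(7) -> [7]
enqueue(49) -> [7, 49]
enqueue(50) -> [7, 49, 50]
dequeue()->7, [49, 50]
enqueue(30) -> [49, 50, 30]
dequeue()->49, [50, 30]
enqueue(12) -> [50, 30, 12]
dequeue()->50, [30, 12]
enqueue(38) -> [30, 12, 38]
dequeue()->30, [12, 38]

Final queue: [12, 38]


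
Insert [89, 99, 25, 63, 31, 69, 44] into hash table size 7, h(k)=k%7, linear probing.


Insert 89: h=5 -> slot 5
Insert 99: h=1 -> slot 1
Insert 25: h=4 -> slot 4
Insert 63: h=0 -> slot 0
Insert 31: h=3 -> slot 3
Insert 69: h=6 -> slot 6
Insert 44: h=2 -> slot 2

Table: [63, 99, 44, 31, 25, 89, 69]


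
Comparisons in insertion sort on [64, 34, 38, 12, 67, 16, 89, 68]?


Algorithm: insertion sort
Input: [64, 34, 38, 12, 67, 16, 89, 68]
Sorted: [12, 16, 34, 38, 64, 67, 68, 89]

15


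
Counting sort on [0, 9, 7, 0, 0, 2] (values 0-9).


Input: [0, 9, 7, 0, 0, 2]
Counts: [3, 0, 1, 0, 0, 0, 0, 1, 0, 1]

Sorted: [0, 0, 0, 2, 7, 9]


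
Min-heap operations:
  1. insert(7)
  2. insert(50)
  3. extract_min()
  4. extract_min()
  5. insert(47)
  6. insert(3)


insert(7) -> [7]
insert(50) -> [7, 50]
extract_min()->7, [50]
extract_min()->50, []
insert(47) -> [47]
insert(3) -> [3, 47]

Final heap: [3, 47]


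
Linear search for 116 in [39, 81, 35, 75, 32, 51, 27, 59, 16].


i=0: 39!=116
i=1: 81!=116
i=2: 35!=116
i=3: 75!=116
i=4: 32!=116
i=5: 51!=116
i=6: 27!=116
i=7: 59!=116
i=8: 16!=116

Not found, 9 comps


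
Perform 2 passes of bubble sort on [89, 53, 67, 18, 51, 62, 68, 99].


Initial: [89, 53, 67, 18, 51, 62, 68, 99]
Pass 1: [53, 67, 18, 51, 62, 68, 89, 99] (6 swaps)
Pass 2: [53, 18, 51, 62, 67, 68, 89, 99] (3 swaps)

After 2 passes: [53, 18, 51, 62, 67, 68, 89, 99]


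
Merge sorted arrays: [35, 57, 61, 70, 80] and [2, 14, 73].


Take 2 from B
Take 14 from B
Take 35 from A
Take 57 from A
Take 61 from A
Take 70 from A
Take 73 from B

Merged: [2, 14, 35, 57, 61, 70, 73, 80]


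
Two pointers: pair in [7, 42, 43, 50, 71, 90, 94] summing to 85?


lo=0(7)+hi=6(94)=101
lo=0(7)+hi=5(90)=97
lo=0(7)+hi=4(71)=78
lo=1(42)+hi=4(71)=113
lo=1(42)+hi=3(50)=92
lo=1(42)+hi=2(43)=85

Yes: 42+43=85


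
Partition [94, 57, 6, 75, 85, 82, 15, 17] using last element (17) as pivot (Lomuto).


Pivot: 17
  6 <= 17: swap -> [6, 57, 94, 75, 85, 82, 15, 17]
  15 <= 17: swap -> [6, 15, 94, 75, 85, 82, 57, 17]
Place pivot at 2: [6, 15, 17, 75, 85, 82, 57, 94]

Partitioned: [6, 15, 17, 75, 85, 82, 57, 94]


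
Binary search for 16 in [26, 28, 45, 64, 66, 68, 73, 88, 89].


Step 1: lo=0, hi=8, mid=4, val=66
Step 2: lo=0, hi=3, mid=1, val=28
Step 3: lo=0, hi=0, mid=0, val=26

Not found


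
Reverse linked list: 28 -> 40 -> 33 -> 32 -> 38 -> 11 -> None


Step 1: curr=28, set curr.next=prev(None) | reversed so far: 28
Step 2: curr=40, set curr.next=prev(28) | reversed so far: 40 -> 28
Step 3: curr=33, set curr.next=prev(40) | reversed so far: 33 -> 40 -> 28
Step 4: curr=32, set curr.next=prev(33) | reversed so far: 32 -> 33 -> 40 -> 28
Step 5: curr=38, set curr.next=prev(32) | reversed so far: 38 -> 32 -> 33 -> 40 -> 28
Step 6: curr=11, set curr.next=prev(38) | reversed so far: 11 -> 38 -> 32 -> 33 -> 40 -> 28

11 -> 38 -> 32 -> 33 -> 40 -> 28 -> None


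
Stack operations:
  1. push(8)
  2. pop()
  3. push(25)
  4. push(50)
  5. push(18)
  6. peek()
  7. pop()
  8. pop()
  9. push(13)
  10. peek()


push(8) -> [8]
pop()->8, []
push(25) -> [25]
push(50) -> [25, 50]
push(18) -> [25, 50, 18]
peek()->18
pop()->18, [25, 50]
pop()->50, [25]
push(13) -> [25, 13]
peek()->13

Final stack: [25, 13]


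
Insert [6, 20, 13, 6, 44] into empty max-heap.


Insert 6: [6]
Insert 20: [20, 6]
Insert 13: [20, 6, 13]
Insert 6: [20, 6, 13, 6]
Insert 44: [44, 20, 13, 6, 6]

Final heap: [44, 20, 13, 6, 6]


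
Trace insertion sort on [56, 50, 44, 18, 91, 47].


Initial: [56, 50, 44, 18, 91, 47]
Insert 50: [50, 56, 44, 18, 91, 47]
Insert 44: [44, 50, 56, 18, 91, 47]
Insert 18: [18, 44, 50, 56, 91, 47]
Insert 91: [18, 44, 50, 56, 91, 47]
Insert 47: [18, 44, 47, 50, 56, 91]

Sorted: [18, 44, 47, 50, 56, 91]


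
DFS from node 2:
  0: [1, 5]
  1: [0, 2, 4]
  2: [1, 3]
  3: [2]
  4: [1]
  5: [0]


Visit 2, push [3, 1]
Visit 1, push [4, 0]
Visit 0, push [5]
Visit 5, push []
Visit 4, push []
Visit 3, push []

DFS order: [2, 1, 0, 5, 4, 3]


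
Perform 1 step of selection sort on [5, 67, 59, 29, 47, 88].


Initial: [5, 67, 59, 29, 47, 88]
Step 1: min=5 at 0
  Swap: [5, 67, 59, 29, 47, 88]

After 1 step: [5, 67, 59, 29, 47, 88]


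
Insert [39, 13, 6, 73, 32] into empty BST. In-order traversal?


Insert 39: root
Insert 13: L from 39
Insert 6: L from 39 -> L from 13
Insert 73: R from 39
Insert 32: L from 39 -> R from 13

In-order: [6, 13, 32, 39, 73]


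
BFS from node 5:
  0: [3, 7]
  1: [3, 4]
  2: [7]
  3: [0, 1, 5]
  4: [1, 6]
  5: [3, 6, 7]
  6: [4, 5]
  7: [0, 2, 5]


Visit 5, enqueue [3, 6, 7]
Visit 3, enqueue [0, 1]
Visit 6, enqueue [4]
Visit 7, enqueue [2]
Visit 0, enqueue []
Visit 1, enqueue []
Visit 4, enqueue []
Visit 2, enqueue []

BFS order: [5, 3, 6, 7, 0, 1, 4, 2]


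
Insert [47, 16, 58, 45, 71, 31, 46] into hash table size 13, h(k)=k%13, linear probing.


Insert 47: h=8 -> slot 8
Insert 16: h=3 -> slot 3
Insert 58: h=6 -> slot 6
Insert 45: h=6, 1 probes -> slot 7
Insert 71: h=6, 3 probes -> slot 9
Insert 31: h=5 -> slot 5
Insert 46: h=7, 3 probes -> slot 10

Table: [None, None, None, 16, None, 31, 58, 45, 47, 71, 46, None, None]


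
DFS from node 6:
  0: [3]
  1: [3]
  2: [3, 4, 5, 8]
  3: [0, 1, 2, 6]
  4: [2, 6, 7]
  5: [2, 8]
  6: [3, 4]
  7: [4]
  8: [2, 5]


Visit 6, push [4, 3]
Visit 3, push [2, 1, 0]
Visit 0, push []
Visit 1, push []
Visit 2, push [8, 5, 4]
Visit 4, push [7]
Visit 7, push []
Visit 5, push [8]
Visit 8, push []

DFS order: [6, 3, 0, 1, 2, 4, 7, 5, 8]


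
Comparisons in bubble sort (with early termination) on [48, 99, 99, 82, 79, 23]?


Algorithm: bubble sort (with early termination)
Input: [48, 99, 99, 82, 79, 23]
Sorted: [23, 48, 79, 82, 99, 99]

15


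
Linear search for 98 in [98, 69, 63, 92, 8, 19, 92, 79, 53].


i=0: 98==98 found!

Found at 0, 1 comps


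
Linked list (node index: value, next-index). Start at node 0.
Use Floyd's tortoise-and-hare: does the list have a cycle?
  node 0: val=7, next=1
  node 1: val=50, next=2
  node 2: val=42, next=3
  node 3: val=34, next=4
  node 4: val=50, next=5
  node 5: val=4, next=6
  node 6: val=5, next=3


Floyd's tortoise (slow, +1) and hare (fast, +2):
  init: slow=0, fast=0
  step 1: slow=1, fast=2
  step 2: slow=2, fast=4
  step 3: slow=3, fast=6
  step 4: slow=4, fast=4
  slow == fast at node 4: cycle detected

Cycle: yes


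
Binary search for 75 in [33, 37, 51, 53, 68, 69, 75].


Step 1: lo=0, hi=6, mid=3, val=53
Step 2: lo=4, hi=6, mid=5, val=69
Step 3: lo=6, hi=6, mid=6, val=75

Found at index 6


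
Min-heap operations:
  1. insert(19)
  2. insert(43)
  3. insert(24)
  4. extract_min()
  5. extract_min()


insert(19) -> [19]
insert(43) -> [19, 43]
insert(24) -> [19, 43, 24]
extract_min()->19, [24, 43]
extract_min()->24, [43]

Final heap: [43]


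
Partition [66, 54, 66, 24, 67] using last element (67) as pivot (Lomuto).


Pivot: 67
  66 <= 67: advance i (no swap)
  54 <= 67: advance i (no swap)
  66 <= 67: advance i (no swap)
  24 <= 67: advance i (no swap)
Place pivot at 4: [66, 54, 66, 24, 67]

Partitioned: [66, 54, 66, 24, 67]


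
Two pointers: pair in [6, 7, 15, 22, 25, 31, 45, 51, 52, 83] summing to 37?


lo=0(6)+hi=9(83)=89
lo=0(6)+hi=8(52)=58
lo=0(6)+hi=7(51)=57
lo=0(6)+hi=6(45)=51
lo=0(6)+hi=5(31)=37

Yes: 6+31=37


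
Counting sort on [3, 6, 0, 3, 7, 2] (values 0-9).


Input: [3, 6, 0, 3, 7, 2]
Counts: [1, 0, 1, 2, 0, 0, 1, 1, 0, 0]

Sorted: [0, 2, 3, 3, 6, 7]


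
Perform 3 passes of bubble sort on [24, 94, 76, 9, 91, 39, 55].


Initial: [24, 94, 76, 9, 91, 39, 55]
Pass 1: [24, 76, 9, 91, 39, 55, 94] (5 swaps)
Pass 2: [24, 9, 76, 39, 55, 91, 94] (3 swaps)
Pass 3: [9, 24, 39, 55, 76, 91, 94] (3 swaps)

After 3 passes: [9, 24, 39, 55, 76, 91, 94]


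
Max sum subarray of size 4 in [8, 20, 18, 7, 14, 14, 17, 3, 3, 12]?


[0:4]: 53
[1:5]: 59
[2:6]: 53
[3:7]: 52
[4:8]: 48
[5:9]: 37
[6:10]: 35

Max: 59 at [1:5]


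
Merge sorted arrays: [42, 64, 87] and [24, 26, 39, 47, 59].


Take 24 from B
Take 26 from B
Take 39 from B
Take 42 from A
Take 47 from B
Take 59 from B

Merged: [24, 26, 39, 42, 47, 59, 64, 87]


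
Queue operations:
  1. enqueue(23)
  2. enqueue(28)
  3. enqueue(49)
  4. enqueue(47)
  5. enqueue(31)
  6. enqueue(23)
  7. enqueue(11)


enqueue(23) -> [23]
enqueue(28) -> [23, 28]
enqueue(49) -> [23, 28, 49]
enqueue(47) -> [23, 28, 49, 47]
enqueue(31) -> [23, 28, 49, 47, 31]
enqueue(23) -> [23, 28, 49, 47, 31, 23]
enqueue(11) -> [23, 28, 49, 47, 31, 23, 11]

Final queue: [23, 28, 49, 47, 31, 23, 11]


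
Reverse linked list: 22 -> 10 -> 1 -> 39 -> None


Step 1: curr=22, set curr.next=prev(None) | reversed so far: 22
Step 2: curr=10, set curr.next=prev(22) | reversed so far: 10 -> 22
Step 3: curr=1, set curr.next=prev(10) | reversed so far: 1 -> 10 -> 22
Step 4: curr=39, set curr.next=prev(1) | reversed so far: 39 -> 1 -> 10 -> 22

39 -> 1 -> 10 -> 22 -> None


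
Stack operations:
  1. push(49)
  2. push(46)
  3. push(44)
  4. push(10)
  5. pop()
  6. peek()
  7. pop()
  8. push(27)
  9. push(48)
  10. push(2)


push(49) -> [49]
push(46) -> [49, 46]
push(44) -> [49, 46, 44]
push(10) -> [49, 46, 44, 10]
pop()->10, [49, 46, 44]
peek()->44
pop()->44, [49, 46]
push(27) -> [49, 46, 27]
push(48) -> [49, 46, 27, 48]
push(2) -> [49, 46, 27, 48, 2]

Final stack: [49, 46, 27, 48, 2]


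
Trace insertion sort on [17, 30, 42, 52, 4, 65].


Initial: [17, 30, 42, 52, 4, 65]
Insert 30: [17, 30, 42, 52, 4, 65]
Insert 42: [17, 30, 42, 52, 4, 65]
Insert 52: [17, 30, 42, 52, 4, 65]
Insert 4: [4, 17, 30, 42, 52, 65]
Insert 65: [4, 17, 30, 42, 52, 65]

Sorted: [4, 17, 30, 42, 52, 65]


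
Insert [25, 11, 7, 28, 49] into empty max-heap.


Insert 25: [25]
Insert 11: [25, 11]
Insert 7: [25, 11, 7]
Insert 28: [28, 25, 7, 11]
Insert 49: [49, 28, 7, 11, 25]

Final heap: [49, 28, 7, 11, 25]


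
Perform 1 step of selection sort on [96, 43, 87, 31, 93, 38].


Initial: [96, 43, 87, 31, 93, 38]
Step 1: min=31 at 3
  Swap: [31, 43, 87, 96, 93, 38]

After 1 step: [31, 43, 87, 96, 93, 38]


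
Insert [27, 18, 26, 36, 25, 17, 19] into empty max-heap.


Insert 27: [27]
Insert 18: [27, 18]
Insert 26: [27, 18, 26]
Insert 36: [36, 27, 26, 18]
Insert 25: [36, 27, 26, 18, 25]
Insert 17: [36, 27, 26, 18, 25, 17]
Insert 19: [36, 27, 26, 18, 25, 17, 19]

Final heap: [36, 27, 26, 18, 25, 17, 19]


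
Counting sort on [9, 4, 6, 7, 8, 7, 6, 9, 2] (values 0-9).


Input: [9, 4, 6, 7, 8, 7, 6, 9, 2]
Counts: [0, 0, 1, 0, 1, 0, 2, 2, 1, 2]

Sorted: [2, 4, 6, 6, 7, 7, 8, 9, 9]


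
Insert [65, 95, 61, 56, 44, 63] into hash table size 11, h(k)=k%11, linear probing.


Insert 65: h=10 -> slot 10
Insert 95: h=7 -> slot 7
Insert 61: h=6 -> slot 6
Insert 56: h=1 -> slot 1
Insert 44: h=0 -> slot 0
Insert 63: h=8 -> slot 8

Table: [44, 56, None, None, None, None, 61, 95, 63, None, 65]


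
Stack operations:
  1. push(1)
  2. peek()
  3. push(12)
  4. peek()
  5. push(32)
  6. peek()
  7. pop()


push(1) -> [1]
peek()->1
push(12) -> [1, 12]
peek()->12
push(32) -> [1, 12, 32]
peek()->32
pop()->32, [1, 12]

Final stack: [1, 12]


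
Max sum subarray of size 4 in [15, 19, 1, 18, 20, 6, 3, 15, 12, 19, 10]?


[0:4]: 53
[1:5]: 58
[2:6]: 45
[3:7]: 47
[4:8]: 44
[5:9]: 36
[6:10]: 49
[7:11]: 56

Max: 58 at [1:5]


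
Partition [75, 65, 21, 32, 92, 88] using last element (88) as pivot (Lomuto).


Pivot: 88
  75 <= 88: advance i (no swap)
  65 <= 88: advance i (no swap)
  21 <= 88: advance i (no swap)
  32 <= 88: advance i (no swap)
Place pivot at 4: [75, 65, 21, 32, 88, 92]

Partitioned: [75, 65, 21, 32, 88, 92]


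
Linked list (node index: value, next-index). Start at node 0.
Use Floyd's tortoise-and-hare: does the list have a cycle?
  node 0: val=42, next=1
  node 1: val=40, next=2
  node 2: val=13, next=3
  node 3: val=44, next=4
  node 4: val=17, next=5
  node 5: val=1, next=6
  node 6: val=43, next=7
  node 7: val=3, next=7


Floyd's tortoise (slow, +1) and hare (fast, +2):
  init: slow=0, fast=0
  step 1: slow=1, fast=2
  step 2: slow=2, fast=4
  step 3: slow=3, fast=6
  step 4: slow=4, fast=7
  step 5: slow=5, fast=7
  step 6: slow=6, fast=7
  step 7: slow=7, fast=7
  slow == fast at node 7: cycle detected

Cycle: yes


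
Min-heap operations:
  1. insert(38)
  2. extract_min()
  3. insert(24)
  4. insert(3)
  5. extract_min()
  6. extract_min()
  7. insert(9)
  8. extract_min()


insert(38) -> [38]
extract_min()->38, []
insert(24) -> [24]
insert(3) -> [3, 24]
extract_min()->3, [24]
extract_min()->24, []
insert(9) -> [9]
extract_min()->9, []

Final heap: []


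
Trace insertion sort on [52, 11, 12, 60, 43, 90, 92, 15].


Initial: [52, 11, 12, 60, 43, 90, 92, 15]
Insert 11: [11, 52, 12, 60, 43, 90, 92, 15]
Insert 12: [11, 12, 52, 60, 43, 90, 92, 15]
Insert 60: [11, 12, 52, 60, 43, 90, 92, 15]
Insert 43: [11, 12, 43, 52, 60, 90, 92, 15]
Insert 90: [11, 12, 43, 52, 60, 90, 92, 15]
Insert 92: [11, 12, 43, 52, 60, 90, 92, 15]
Insert 15: [11, 12, 15, 43, 52, 60, 90, 92]

Sorted: [11, 12, 15, 43, 52, 60, 90, 92]


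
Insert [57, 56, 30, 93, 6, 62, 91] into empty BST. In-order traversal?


Insert 57: root
Insert 56: L from 57
Insert 30: L from 57 -> L from 56
Insert 93: R from 57
Insert 6: L from 57 -> L from 56 -> L from 30
Insert 62: R from 57 -> L from 93
Insert 91: R from 57 -> L from 93 -> R from 62

In-order: [6, 30, 56, 57, 62, 91, 93]


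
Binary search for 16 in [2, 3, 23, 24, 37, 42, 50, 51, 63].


Step 1: lo=0, hi=8, mid=4, val=37
Step 2: lo=0, hi=3, mid=1, val=3
Step 3: lo=2, hi=3, mid=2, val=23

Not found


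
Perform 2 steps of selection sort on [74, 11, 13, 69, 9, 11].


Initial: [74, 11, 13, 69, 9, 11]
Step 1: min=9 at 4
  Swap: [9, 11, 13, 69, 74, 11]
Step 2: min=11 at 1
  Swap: [9, 11, 13, 69, 74, 11]

After 2 steps: [9, 11, 13, 69, 74, 11]


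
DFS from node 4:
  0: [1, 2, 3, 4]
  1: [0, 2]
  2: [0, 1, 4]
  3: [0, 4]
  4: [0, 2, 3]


Visit 4, push [3, 2, 0]
Visit 0, push [3, 2, 1]
Visit 1, push [2]
Visit 2, push []
Visit 3, push []

DFS order: [4, 0, 1, 2, 3]


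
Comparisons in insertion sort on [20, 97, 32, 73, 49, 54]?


Algorithm: insertion sort
Input: [20, 97, 32, 73, 49, 54]
Sorted: [20, 32, 49, 54, 73, 97]

11


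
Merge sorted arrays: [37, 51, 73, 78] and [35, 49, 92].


Take 35 from B
Take 37 from A
Take 49 from B
Take 51 from A
Take 73 from A
Take 78 from A

Merged: [35, 37, 49, 51, 73, 78, 92]


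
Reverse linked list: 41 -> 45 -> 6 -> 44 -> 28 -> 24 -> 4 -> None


Step 1: curr=41, set curr.next=prev(None) | reversed so far: 41
Step 2: curr=45, set curr.next=prev(41) | reversed so far: 45 -> 41
Step 3: curr=6, set curr.next=prev(45) | reversed so far: 6 -> 45 -> 41
Step 4: curr=44, set curr.next=prev(6) | reversed so far: 44 -> 6 -> 45 -> 41
Step 5: curr=28, set curr.next=prev(44) | reversed so far: 28 -> 44 -> 6 -> 45 -> 41
Step 6: curr=24, set curr.next=prev(28) | reversed so far: 24 -> 28 -> 44 -> 6 -> 45 -> 41
Step 7: curr=4, set curr.next=prev(24) | reversed so far: 4 -> 24 -> 28 -> 44 -> 6 -> 45 -> 41

4 -> 24 -> 28 -> 44 -> 6 -> 45 -> 41 -> None


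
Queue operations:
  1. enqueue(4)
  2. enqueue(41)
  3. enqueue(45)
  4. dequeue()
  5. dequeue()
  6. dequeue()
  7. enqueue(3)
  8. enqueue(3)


enqueue(4) -> [4]
enqueue(41) -> [4, 41]
enqueue(45) -> [4, 41, 45]
dequeue()->4, [41, 45]
dequeue()->41, [45]
dequeue()->45, []
enqueue(3) -> [3]
enqueue(3) -> [3, 3]

Final queue: [3, 3]


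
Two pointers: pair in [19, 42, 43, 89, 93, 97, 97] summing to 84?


lo=0(19)+hi=6(97)=116
lo=0(19)+hi=5(97)=116
lo=0(19)+hi=4(93)=112
lo=0(19)+hi=3(89)=108
lo=0(19)+hi=2(43)=62
lo=1(42)+hi=2(43)=85

No pair found


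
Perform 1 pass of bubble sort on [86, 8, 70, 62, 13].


Initial: [86, 8, 70, 62, 13]
Pass 1: [8, 70, 62, 13, 86] (4 swaps)

After 1 pass: [8, 70, 62, 13, 86]


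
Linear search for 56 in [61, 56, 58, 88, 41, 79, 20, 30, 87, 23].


i=0: 61!=56
i=1: 56==56 found!

Found at 1, 2 comps


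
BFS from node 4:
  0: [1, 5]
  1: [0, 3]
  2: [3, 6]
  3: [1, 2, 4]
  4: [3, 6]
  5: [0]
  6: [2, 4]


Visit 4, enqueue [3, 6]
Visit 3, enqueue [1, 2]
Visit 6, enqueue []
Visit 1, enqueue [0]
Visit 2, enqueue []
Visit 0, enqueue [5]
Visit 5, enqueue []

BFS order: [4, 3, 6, 1, 2, 0, 5]
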